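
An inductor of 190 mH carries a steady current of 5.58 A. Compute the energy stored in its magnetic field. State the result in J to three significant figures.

U ≈ 2.96 J

Stored magnetic energy: U = ½LI².
U = ½(0.19 H)(5.58 A)² = 2.958 J.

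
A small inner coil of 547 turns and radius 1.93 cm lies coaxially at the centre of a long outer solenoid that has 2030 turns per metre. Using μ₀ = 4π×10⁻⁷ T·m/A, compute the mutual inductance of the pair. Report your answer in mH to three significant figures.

The outer solenoid produces a uniform field B₁ = μ₀n₁I₁ across the inner coil,
so the flux linkage is N₂Φ = N₂B₁A₂ = μ₀n₁N₂A₂·I₁, giving M = μ₀n₁N₂A₂.
A₂ = πr² = π(1.930×10^-2 m)² = 1.170×10^-3 m².
M = (4π×10⁻⁷)(2030)(547)(1.170×10^-3) = 1.633×10^-3 H.

M ≈ 1.63 mH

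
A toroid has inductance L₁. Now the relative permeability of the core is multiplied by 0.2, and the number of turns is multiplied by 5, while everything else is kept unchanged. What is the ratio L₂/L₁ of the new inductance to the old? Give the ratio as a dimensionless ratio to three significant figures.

L₂/L₁ = 5.00

For a toroid, L ∝ μᵣN²A/R.
L₂/L₁ = (0.2) × (5)^2 = 5.00.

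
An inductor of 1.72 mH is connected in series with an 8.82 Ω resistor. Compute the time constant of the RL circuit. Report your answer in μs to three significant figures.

τ = L/R = (1.720×10^-3 H)/(8.82 Ω) = 1.950×10^-4 s.

τ ≈ 195 μs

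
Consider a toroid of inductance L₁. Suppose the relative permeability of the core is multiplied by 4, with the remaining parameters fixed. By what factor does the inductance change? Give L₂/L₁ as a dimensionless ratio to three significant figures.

L₂/L₁ = 4.00

For a toroid, L ∝ μᵣN²A/R.
L₂/L₁ = (4) = 4.00.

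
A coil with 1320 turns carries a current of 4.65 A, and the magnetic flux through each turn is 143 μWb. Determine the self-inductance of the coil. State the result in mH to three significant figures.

L ≈ 40.6 mH

Self-inductance is defined by L = NΦ_B/I (flux linkage over current).
L = (1320)(1.430×10^-4 Wb)/(4.65 A) = 4.059×10^-2 H.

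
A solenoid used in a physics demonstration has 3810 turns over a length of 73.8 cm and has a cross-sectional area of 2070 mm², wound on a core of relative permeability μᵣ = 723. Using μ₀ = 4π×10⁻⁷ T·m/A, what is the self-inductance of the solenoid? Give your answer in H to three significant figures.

A = 2070 mm² = 2.070×10^-3 m².
For a long solenoid, L = μ₀μᵣN²A/ℓ.
L = (4π×10⁻⁷)(723)(3810)²(2.070×10^-3)/(0.738 m) = 36.99 H.

L ≈ 37.0 H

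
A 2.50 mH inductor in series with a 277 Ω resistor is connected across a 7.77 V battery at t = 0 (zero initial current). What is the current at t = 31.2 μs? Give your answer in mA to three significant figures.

I ≈ 27.2 mA

τ = L/R = 2.500×10^-3/277 = 9.025×10^-6 s; final current I_∞ = ε/R = 7.77/277 = 2.805×10^-2 A.
I(t) = I_∞(1 − e^(−t/τ)) with t/τ = 3.457.
I = (2.805×10^-2)(1 − e^(−3.457)) = 2.717×10^-2 A.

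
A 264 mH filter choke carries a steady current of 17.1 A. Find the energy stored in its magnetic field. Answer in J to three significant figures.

Stored magnetic energy: U = ½LI².
U = ½(0.264 H)(17.1 A)² = 38.6 J.

U ≈ 38.6 J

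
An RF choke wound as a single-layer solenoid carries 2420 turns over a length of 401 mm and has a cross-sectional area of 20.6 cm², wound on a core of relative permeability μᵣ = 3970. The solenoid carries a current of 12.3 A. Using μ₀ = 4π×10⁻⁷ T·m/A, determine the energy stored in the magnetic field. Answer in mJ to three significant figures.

U ≈ 11400000 mJ

A = 20.6 cm² = 2.060×10^-3 m².
L = μ₀μᵣN²A/ℓ = (4π×10⁻⁷)(3970)(2420)²(2.060×10^-3)/(0.401) = 150.1 H.
U = ½LI² = ½(150.1)(12.3)² = 1.135×10^4 J.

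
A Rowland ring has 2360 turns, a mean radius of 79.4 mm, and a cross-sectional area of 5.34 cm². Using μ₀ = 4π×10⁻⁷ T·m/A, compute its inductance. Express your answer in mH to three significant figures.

For a thin toroid, L = μ₀N²A/(2πR).
L = (4π×10⁻⁷)(2360)²(5.340×10^-4) / (2π×7.940×10^-2 m) = 7.492×10^-3 H.

L ≈ 7.49 mH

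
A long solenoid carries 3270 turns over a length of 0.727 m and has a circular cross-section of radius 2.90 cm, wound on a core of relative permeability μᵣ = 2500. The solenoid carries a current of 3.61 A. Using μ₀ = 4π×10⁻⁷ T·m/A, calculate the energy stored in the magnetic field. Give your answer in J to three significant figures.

A = πr² = π(2.900×10^-2 m)² = 2.642×10^-3 m².
L = μ₀μᵣN²A/ℓ = (4π×10⁻⁷)(2500)(3270)²(2.642×10^-3)/(0.727) = 122.1 H.
U = ½LI² = ½(122.1)(3.61)² = 795.5 J.

U ≈ 796 J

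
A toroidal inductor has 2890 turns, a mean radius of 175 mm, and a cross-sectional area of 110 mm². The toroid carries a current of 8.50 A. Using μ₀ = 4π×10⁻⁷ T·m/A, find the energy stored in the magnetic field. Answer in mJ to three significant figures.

U ≈ 37.9 mJ

L = μ₀N²A/(2πR) = (4π×10⁻⁷)(2890)²(1.100×10^-4)/(2π×0.175) = 1.050×10^-3 H.
U = ½LI² = ½(1.050×10^-3)(8.50)² = 3.793×10^-2 J.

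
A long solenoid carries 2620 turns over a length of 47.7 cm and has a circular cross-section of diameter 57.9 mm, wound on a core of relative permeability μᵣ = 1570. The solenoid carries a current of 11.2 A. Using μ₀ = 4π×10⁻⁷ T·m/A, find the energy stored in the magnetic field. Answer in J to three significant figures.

U ≈ 4690 J

A = π(d/2)² = π(2.895×10^-2 m)² = 2.633×10^-3 m².
L = μ₀μᵣN²A/ℓ = (4π×10⁻⁷)(1570)(2620)²(2.633×10^-3)/(0.477) = 74.76 H.
U = ½LI² = ½(74.76)(11.2)² = 4.689×10^3 J.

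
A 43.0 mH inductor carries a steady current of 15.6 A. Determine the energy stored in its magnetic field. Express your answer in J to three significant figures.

U ≈ 5.23 J

Stored magnetic energy: U = ½LI².
U = ½(4.300×10^-2 H)(15.6 A)² = 5.232 J.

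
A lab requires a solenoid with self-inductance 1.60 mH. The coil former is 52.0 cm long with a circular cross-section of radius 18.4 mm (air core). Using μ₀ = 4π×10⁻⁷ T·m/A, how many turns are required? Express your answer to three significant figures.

N ≈ 789 turns

A = πr² = π(1.840×10^-2 m)² = 1.064×10^-3 m².
From L = μ₀N²A/ℓ, N = √(Lℓ / (μ₀A)).
N = √[(1.600×10^-3)(0.52) / ((4π×10⁻⁷)×1.064×10^-3)] = √(6.2248×10^5) ≈ 789.0.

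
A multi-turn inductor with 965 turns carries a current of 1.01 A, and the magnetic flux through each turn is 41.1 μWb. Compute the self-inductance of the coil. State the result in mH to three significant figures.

L ≈ 39.3 mH

Self-inductance is defined by L = NΦ_B/I (flux linkage over current).
L = (965)(4.110×10^-5 Wb)/(1.01 A) = 3.927×10^-2 H.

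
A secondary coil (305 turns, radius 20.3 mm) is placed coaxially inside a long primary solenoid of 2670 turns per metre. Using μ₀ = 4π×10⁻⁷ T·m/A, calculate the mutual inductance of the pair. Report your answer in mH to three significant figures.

M ≈ 1.32 mH

The outer solenoid produces a uniform field B₁ = μ₀n₁I₁ across the inner coil,
so the flux linkage is N₂Φ = N₂B₁A₂ = μ₀n₁N₂A₂·I₁, giving M = μ₀n₁N₂A₂.
A₂ = πr² = π(2.030×10^-2 m)² = 1.2946×10^-3 m².
M = (4π×10⁻⁷)(2670)(305)(1.2946×10^-3) = 1.3248×10^-3 H.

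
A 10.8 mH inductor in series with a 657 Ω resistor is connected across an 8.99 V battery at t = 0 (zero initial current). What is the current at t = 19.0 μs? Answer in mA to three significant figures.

τ = L/R = 1.080×10^-2/657 = 1.644×10^-5 s; final current I_∞ = ε/R = 8.99/657 = 1.368×10^-2 A.
I(t) = I_∞(1 − e^(−t/τ)) with t/τ = 1.156.
I = (1.368×10^-2)(1 − e^(−1.156)) = 9.376×10^-3 A.

I ≈ 9.38 mA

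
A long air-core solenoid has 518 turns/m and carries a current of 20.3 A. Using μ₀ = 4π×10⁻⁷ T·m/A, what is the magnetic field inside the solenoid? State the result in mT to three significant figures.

B ≈ 13.2 mT

Inside a long solenoid, B = μ₀nI.
B = (4π×10⁻⁷)(518 m⁻¹)(20.3 A) = 1.321×10^-2 T.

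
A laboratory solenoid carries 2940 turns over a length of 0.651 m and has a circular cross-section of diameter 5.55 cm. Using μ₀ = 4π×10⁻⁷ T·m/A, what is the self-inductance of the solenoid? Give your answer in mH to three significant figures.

A = π(d/2)² = π(2.775×10^-2 m)² = 2.419×10^-3 m².
For a long solenoid, L = μ₀N²A/ℓ.
L = (4π×10⁻⁷)(2940)²(2.419×10^-3)/(0.651 m) = 4.036×10^-2 H.

L ≈ 40.4 mH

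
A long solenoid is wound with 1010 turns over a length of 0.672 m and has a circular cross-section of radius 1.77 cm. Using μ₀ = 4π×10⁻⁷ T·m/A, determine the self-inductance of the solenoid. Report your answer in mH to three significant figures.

A = πr² = π(1.770×10^-2 m)² = 9.842×10^-4 m².
For a long solenoid, L = μ₀N²A/ℓ.
L = (4π×10⁻⁷)(1010)²(9.842×10^-4)/(0.672 m) = 1.877×10^-3 H.

L ≈ 1.88 mH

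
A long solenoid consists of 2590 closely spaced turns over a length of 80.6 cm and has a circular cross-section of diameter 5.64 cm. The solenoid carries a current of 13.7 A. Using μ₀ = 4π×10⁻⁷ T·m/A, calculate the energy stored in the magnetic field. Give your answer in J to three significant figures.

U ≈ 2.45 J

A = π(d/2)² = π(2.820×10^-2 m)² = 2.498×10^-3 m².
L = μ₀N²A/ℓ = (4π×10⁻⁷)(2590)²(2.498×10^-3)/(0.806) = 2.613×10^-2 H.
U = ½LI² = ½(2.613×10^-2)(13.7)² = 2.452 J.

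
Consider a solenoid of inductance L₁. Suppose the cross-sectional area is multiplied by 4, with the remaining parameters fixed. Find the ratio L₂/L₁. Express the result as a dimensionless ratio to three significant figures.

L₂/L₁ = 4.00

For a solenoid, L ∝ μᵣN²A/ℓ.
L₂/L₁ = (4) = 4.00.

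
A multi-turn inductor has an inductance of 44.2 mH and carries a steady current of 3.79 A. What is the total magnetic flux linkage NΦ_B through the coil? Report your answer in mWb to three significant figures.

NΦ_B ≈ 168 mWb

From L = NΦ_B/I, the flux linkage is NΦ_B = LI.
NΦ_B = (4.420×10^-2 H)(3.79 A) = 0.1675 Wb.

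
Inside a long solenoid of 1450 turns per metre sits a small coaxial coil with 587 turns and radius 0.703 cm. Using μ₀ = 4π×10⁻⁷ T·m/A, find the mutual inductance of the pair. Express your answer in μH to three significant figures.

The outer solenoid produces a uniform field B₁ = μ₀n₁I₁ across the inner coil,
so the flux linkage is N₂Φ = N₂B₁A₂ = μ₀n₁N₂A₂·I₁, giving M = μ₀n₁N₂A₂.
A₂ = πr² = π(7.030×10^-3 m)² = 1.553×10^-4 m².
M = (4π×10⁻⁷)(1450)(587)(1.553×10^-4) = 1.661×10^-4 H.

M ≈ 166 μH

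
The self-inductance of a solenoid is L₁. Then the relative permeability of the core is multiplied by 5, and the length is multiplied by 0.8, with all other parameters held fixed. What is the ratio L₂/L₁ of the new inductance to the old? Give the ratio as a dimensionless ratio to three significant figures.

For a solenoid, L ∝ μᵣN²A/ℓ.
L₂/L₁ = (5) × (0.8)^-1 = 6.25.

L₂/L₁ = 6.25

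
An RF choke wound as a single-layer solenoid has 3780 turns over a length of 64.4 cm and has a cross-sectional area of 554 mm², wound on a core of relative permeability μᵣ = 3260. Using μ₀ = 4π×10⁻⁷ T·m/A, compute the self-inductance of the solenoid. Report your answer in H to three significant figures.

A = 554 mm² = 5.540×10^-4 m².
For a long solenoid, L = μ₀μᵣN²A/ℓ.
L = (4π×10⁻⁷)(3260)(3780)²(5.540×10^-4)/(0.644 m) = 50.35 H.

L ≈ 50.4 H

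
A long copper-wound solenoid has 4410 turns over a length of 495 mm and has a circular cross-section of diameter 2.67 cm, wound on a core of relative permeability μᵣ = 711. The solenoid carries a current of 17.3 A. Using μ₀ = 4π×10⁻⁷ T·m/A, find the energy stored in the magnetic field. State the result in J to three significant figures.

A = π(d/2)² = π(1.335×10^-2 m)² = 5.599×10^-4 m².
L = μ₀μᵣN²A/ℓ = (4π×10⁻⁷)(711)(4410)²(5.599×10^-4)/(0.495) = 19.65 H.
U = ½LI² = ½(19.65)(17.3)² = 2.941×10^3 J.

U ≈ 2940 J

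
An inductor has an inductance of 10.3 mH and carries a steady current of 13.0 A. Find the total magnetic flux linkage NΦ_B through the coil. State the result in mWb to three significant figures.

NΦ_B ≈ 134 mWb

From L = NΦ_B/I, the flux linkage is NΦ_B = LI.
NΦ_B = (1.030×10^-2 H)(13.0 A) = 0.1339 Wb.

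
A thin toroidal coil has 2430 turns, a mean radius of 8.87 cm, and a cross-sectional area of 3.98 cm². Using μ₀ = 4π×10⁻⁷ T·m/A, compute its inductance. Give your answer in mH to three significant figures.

For a thin toroid, L = μ₀N²A/(2πR).
L = (4π×10⁻⁷)(2430)²(3.980×10^-4) / (2π×8.870×10^-2 m) = 5.299×10^-3 H.

L ≈ 5.30 mH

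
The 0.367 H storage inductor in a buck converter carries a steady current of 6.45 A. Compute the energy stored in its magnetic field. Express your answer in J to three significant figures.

Stored magnetic energy: U = ½LI².
U = ½(0.367 H)(6.45 A)² = 7.634 J.

U ≈ 7.63 J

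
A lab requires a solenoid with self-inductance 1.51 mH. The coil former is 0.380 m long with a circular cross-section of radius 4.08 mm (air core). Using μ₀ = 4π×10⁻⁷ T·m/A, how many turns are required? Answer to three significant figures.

N ≈ 2950 turns

A = πr² = π(4.080×10^-3 m)² = 5.230×10^-5 m².
From L = μ₀N²A/ℓ, N = √(Lℓ / (μ₀A)).
N = √[(1.510×10^-3)(0.38) / ((4π×10⁻⁷)×5.230×10^-5)] = √(8.731×10^6) ≈ 2954.9.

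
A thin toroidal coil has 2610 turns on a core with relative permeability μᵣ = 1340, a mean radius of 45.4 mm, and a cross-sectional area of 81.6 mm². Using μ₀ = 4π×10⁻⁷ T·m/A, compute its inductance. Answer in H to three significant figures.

For a thin toroid, L = μ₀μᵣN²A/(2πR).
L = (4π×10⁻⁷)(1340)(2610)²(8.160×10^-5) / (2π×4.540×10^-2 m) = 3.281 H.

L ≈ 3.28 H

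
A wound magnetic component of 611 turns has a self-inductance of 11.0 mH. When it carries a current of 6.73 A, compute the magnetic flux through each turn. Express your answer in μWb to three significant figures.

From L = NΦ_B/I, the flux per turn is Φ_B = LI/N.
Φ_B = (1.100×10^-2 H)(6.73 A)/611 = 1.212×10^-4 Wb.

Φ_B ≈ 121 μWb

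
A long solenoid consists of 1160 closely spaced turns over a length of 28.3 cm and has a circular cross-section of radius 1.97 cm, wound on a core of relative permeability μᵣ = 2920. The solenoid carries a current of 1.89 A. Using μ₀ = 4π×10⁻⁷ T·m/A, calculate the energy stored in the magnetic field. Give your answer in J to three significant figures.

A = πr² = π(1.970×10^-2 m)² = 1.219×10^-3 m².
L = μ₀μᵣN²A/ℓ = (4π×10⁻⁷)(2920)(1160)²(1.219×10^-3)/(0.283) = 21.27 H.
U = ½LI² = ½(21.27)(1.89)² = 37.99 J.

U ≈ 38.0 J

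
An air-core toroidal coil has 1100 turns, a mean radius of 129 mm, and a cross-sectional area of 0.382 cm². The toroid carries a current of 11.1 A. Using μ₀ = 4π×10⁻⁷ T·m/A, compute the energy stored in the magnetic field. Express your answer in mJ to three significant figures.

L = μ₀N²A/(2πR) = (4π×10⁻⁷)(1100)²(3.820×10^-5)/(2π×0.129) = 7.166×10^-5 H.
U = ½LI² = ½(7.166×10^-5)(11.1)² = 4.4147×10^-3 J.

U ≈ 4.41 mJ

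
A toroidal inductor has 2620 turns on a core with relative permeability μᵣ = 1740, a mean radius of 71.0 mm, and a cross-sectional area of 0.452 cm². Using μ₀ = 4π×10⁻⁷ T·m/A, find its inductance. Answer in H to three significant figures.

For a thin toroid, L = μ₀μᵣN²A/(2πR).
L = (4π×10⁻⁷)(1740)(2620)²(4.520×10^-5) / (2π×7.100×10^-2 m) = 1.521 H.

L ≈ 1.52 H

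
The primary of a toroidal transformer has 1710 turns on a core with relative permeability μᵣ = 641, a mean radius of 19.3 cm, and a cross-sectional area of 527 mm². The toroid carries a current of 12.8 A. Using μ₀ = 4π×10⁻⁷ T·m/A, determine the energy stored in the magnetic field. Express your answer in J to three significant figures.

U ≈ 83.9 J

L = μ₀μᵣN²A/(2πR) = (4π×10⁻⁷)(641)(1710)²(5.270×10^-4)/(2π×0.193) = 1.024 H.
U = ½LI² = ½(1.024)(12.8)² = 83.85 J.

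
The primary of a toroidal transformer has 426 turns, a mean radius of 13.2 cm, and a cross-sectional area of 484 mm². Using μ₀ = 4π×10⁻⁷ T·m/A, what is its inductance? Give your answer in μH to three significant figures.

L ≈ 133 μH

For a thin toroid, L = μ₀N²A/(2πR).
L = (4π×10⁻⁷)(426)²(4.840×10^-4) / (2π×0.132 m) = 1.331×10^-4 H.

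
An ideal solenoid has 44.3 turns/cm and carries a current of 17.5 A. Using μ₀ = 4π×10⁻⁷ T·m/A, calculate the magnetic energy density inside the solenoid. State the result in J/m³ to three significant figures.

u ≈ 3780 J/m³

B = μ₀nI = (4π×10⁻⁷)(4.430×10^3)(17.5) = 9.742×10^-2 T.
u = B²/(2μ₀) = (9.742×10^-2)²/(2×4π×10⁻⁷) = 3.776×10^3 J/m³.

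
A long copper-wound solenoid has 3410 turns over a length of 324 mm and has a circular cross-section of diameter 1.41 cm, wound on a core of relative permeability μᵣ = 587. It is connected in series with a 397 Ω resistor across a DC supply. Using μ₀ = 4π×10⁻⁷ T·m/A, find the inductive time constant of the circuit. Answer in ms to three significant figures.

A = π(d/2)² = π(7.050×10^-3 m)² = 1.561×10^-4 m².
L = μ₀μᵣN²A/ℓ = (4π×10⁻⁷)(587)(3410)²(1.561×10^-4)/(0.324) = 4.134 H.
τ = L/R = (4.134)/(397) = 1.041×10^-2 s.

τ ≈ 10.4 ms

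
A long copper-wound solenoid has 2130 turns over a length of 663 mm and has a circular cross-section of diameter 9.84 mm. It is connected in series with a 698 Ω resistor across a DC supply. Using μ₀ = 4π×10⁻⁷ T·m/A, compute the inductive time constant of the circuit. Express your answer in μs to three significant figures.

τ ≈ 0.937 μs

A = π(d/2)² = π(4.920×10^-3 m)² = 7.6047×10^-5 m².
L = μ₀N²A/ℓ = (4π×10⁻⁷)(2130)²(7.6047×10^-5)/(0.663) = 6.539×10^-4 H.
τ = L/R = (6.539×10^-4)/(698) = 9.369×10^-7 s.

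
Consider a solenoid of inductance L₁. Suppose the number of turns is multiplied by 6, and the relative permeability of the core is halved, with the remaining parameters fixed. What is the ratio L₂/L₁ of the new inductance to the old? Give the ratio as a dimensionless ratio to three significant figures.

L₂/L₁ = 18.0

For a solenoid, L ∝ μᵣN²A/ℓ.
L₂/L₁ = (6)^2 × (0.5) = 18.0.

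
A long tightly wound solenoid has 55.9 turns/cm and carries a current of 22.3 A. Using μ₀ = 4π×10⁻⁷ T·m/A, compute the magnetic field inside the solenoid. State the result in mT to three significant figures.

Inside a long solenoid, B = μ₀nI.
B = (4π×10⁻⁷)(5.590×10^3 m⁻¹)(22.3 A) = 0.1566 T.

B ≈ 157 mT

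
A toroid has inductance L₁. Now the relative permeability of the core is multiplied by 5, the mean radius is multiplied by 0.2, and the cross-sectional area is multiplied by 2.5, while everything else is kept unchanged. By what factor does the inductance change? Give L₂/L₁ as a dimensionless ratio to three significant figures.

For a toroid, L ∝ μᵣN²A/R.
L₂/L₁ = (5) × (0.2)^-1 × (2.5) = 62.5.

L₂/L₁ = 62.5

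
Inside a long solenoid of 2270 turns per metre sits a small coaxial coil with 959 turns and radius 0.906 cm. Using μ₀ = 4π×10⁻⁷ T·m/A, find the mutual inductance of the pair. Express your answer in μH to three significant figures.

M ≈ 705 μH

The outer solenoid produces a uniform field B₁ = μ₀n₁I₁ across the inner coil,
so the flux linkage is N₂Φ = N₂B₁A₂ = μ₀n₁N₂A₂·I₁, giving M = μ₀n₁N₂A₂.
A₂ = πr² = π(9.060×10^-3 m)² = 2.579×10^-4 m².
M = (4π×10⁻⁷)(2270)(959)(2.579×10^-4) = 7.054×10^-4 H.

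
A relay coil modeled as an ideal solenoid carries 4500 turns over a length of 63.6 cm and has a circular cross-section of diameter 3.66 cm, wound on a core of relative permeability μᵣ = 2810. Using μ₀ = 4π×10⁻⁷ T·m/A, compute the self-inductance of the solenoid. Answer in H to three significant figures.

A = π(d/2)² = π(1.830×10^-2 m)² = 1.052×10^-3 m².
For a long solenoid, L = μ₀μᵣN²A/ℓ.
L = (4π×10⁻⁷)(2810)(4500)²(1.052×10^-3)/(0.636 m) = 118.3 H.

L ≈ 118 H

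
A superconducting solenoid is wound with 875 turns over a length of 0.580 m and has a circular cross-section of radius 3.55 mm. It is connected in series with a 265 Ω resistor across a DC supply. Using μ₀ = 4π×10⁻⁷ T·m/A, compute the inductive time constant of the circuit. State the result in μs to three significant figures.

τ ≈ 0.248 μs

A = πr² = π(3.550×10^-3 m)² = 3.959×10^-5 m².
L = μ₀N²A/ℓ = (4π×10⁻⁷)(875)²(3.959×10^-5)/(0.58) = 6.568×10^-5 H.
τ = L/R = (6.568×10^-5)/(265) = 2.478×10^-7 s.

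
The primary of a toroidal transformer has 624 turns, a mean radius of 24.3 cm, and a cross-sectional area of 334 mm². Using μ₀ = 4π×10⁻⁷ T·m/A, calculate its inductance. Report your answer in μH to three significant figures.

L ≈ 107 μH

For a thin toroid, L = μ₀N²A/(2πR).
L = (4π×10⁻⁷)(624)²(3.340×10^-4) / (2π×0.243 m) = 1.070×10^-4 H.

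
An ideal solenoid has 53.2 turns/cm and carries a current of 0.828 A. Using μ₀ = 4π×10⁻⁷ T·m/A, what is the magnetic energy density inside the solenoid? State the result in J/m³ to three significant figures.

B = μ₀nI = (4π×10⁻⁷)(5.320×10^3)(0.828) = 5.535×10^-3 T.
u = B²/(2μ₀) = (5.535×10^-3)²/(2×4π×10⁻⁷) = 12.19 J/m³.

u ≈ 12.2 J/m³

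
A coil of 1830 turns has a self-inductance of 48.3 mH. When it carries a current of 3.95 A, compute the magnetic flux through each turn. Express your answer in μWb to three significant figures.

From L = NΦ_B/I, the flux per turn is Φ_B = LI/N.
Φ_B = (4.830×10^-2 H)(3.95 A)/1830 = 1.043×10^-4 Wb.

Φ_B ≈ 104 μWb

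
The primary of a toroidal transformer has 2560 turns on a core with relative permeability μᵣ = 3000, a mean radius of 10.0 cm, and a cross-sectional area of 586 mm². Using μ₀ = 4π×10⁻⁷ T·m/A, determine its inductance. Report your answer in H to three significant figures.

L ≈ 23.0 H

For a thin toroid, L = μ₀μᵣN²A/(2πR).
L = (4π×10⁻⁷)(3000)(2560)²(5.860×10^-4) / (2π×0.1 m) = 23.04 H.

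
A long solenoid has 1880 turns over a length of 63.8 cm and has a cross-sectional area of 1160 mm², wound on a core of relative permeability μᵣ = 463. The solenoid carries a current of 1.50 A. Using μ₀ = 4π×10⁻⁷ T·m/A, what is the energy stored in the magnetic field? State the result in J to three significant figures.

A = 1160 mm² = 1.160×10^-3 m².
L = μ₀μᵣN²A/ℓ = (4π×10⁻⁷)(463)(1880)²(1.160×10^-3)/(0.638) = 3.739 H.
U = ½LI² = ½(3.739)(1.50)² = 4.206 J.

U ≈ 4.21 J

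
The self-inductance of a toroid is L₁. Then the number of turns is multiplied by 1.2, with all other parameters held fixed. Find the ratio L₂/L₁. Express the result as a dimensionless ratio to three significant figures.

L₂/L₁ = 1.44

For a toroid, L ∝ μᵣN²A/R.
L₂/L₁ = (1.2)^2 = 1.44.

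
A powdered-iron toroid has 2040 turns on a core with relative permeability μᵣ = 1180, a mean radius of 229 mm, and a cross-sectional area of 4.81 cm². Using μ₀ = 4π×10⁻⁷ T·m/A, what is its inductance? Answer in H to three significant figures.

For a thin toroid, L = μ₀μᵣN²A/(2πR).
L = (4π×10⁻⁷)(1180)(2040)²(4.810×10^-4) / (2π×0.229 m) = 2.063 H.

L ≈ 2.06 H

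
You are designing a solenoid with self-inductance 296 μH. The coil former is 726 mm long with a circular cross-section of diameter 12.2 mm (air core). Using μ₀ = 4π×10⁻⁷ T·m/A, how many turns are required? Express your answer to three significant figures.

A = π(d/2)² = π(6.100×10^-3 m)² = 1.169×10^-4 m².
From L = μ₀N²A/ℓ, N = √(Lℓ / (μ₀A)).
N = √[(2.960×10^-4)(0.726) / ((4π×10⁻⁷)×1.169×10^-4)] = √(1.463×10^6) ≈ 1209.5.

N ≈ 1210 turns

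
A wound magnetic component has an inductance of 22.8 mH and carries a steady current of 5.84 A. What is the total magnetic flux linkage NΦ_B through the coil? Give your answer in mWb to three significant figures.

From L = NΦ_B/I, the flux linkage is NΦ_B = LI.
NΦ_B = (2.280×10^-2 H)(5.84 A) = 0.1332 Wb.

NΦ_B ≈ 133 mWb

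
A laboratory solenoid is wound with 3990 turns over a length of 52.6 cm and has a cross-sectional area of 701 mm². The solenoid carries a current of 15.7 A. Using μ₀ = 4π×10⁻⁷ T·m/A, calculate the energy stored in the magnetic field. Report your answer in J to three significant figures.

A = 701 mm² = 7.010×10^-4 m².
L = μ₀N²A/ℓ = (4π×10⁻⁷)(3990)²(7.010×10^-4)/(0.526) = 2.666×10^-2 H.
U = ½LI² = ½(2.666×10^-2)(15.7)² = 3.286 J.

U ≈ 3.29 J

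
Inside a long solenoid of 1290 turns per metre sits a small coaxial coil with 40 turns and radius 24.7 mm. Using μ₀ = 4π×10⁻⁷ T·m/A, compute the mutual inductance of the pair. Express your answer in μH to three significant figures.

M ≈ 124 μH

The outer solenoid produces a uniform field B₁ = μ₀n₁I₁ across the inner coil,
so the flux linkage is N₂Φ = N₂B₁A₂ = μ₀n₁N₂A₂·I₁, giving M = μ₀n₁N₂A₂.
A₂ = πr² = π(2.470×10^-2 m)² = 1.917×10^-3 m².
M = (4π×10⁻⁷)(1290)(40)(1.917×10^-3) = 1.243×10^-4 H.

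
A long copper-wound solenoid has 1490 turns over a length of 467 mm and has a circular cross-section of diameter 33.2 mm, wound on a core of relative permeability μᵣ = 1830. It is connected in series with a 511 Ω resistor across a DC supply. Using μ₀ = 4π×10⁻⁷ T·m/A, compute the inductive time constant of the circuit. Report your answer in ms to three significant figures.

A = π(d/2)² = π(1.660×10^-2 m)² = 8.657×10^-4 m².
L = μ₀μᵣN²A/ℓ = (4π×10⁻⁷)(1830)(1490)²(8.657×10^-4)/(0.467) = 9.464 H.
τ = L/R = (9.464)/(511) = 1.852×10^-2 s.

τ ≈ 18.5 ms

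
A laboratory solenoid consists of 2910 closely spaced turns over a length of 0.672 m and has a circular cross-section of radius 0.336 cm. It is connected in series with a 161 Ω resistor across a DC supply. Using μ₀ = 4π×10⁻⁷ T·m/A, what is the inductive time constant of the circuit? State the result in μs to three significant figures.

A = πr² = π(3.360×10^-3 m)² = 3.547×10^-5 m².
L = μ₀N²A/ℓ = (4π×10⁻⁷)(2910)²(3.547×10^-5)/(0.672) = 5.616×10^-4 H.
τ = L/R = (5.616×10^-4)/(161) = 3.488×10^-6 s.

τ ≈ 3.49 μs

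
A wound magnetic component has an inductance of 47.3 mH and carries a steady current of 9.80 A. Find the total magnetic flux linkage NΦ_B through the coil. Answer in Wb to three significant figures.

From L = NΦ_B/I, the flux linkage is NΦ_B = LI.
NΦ_B = (4.730×10^-2 H)(9.80 A) = 0.4635 Wb.

NΦ_B ≈ 0.464 Wb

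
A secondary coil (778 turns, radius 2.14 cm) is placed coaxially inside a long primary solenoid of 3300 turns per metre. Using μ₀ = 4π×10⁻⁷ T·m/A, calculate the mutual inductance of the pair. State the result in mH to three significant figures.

The outer solenoid produces a uniform field B₁ = μ₀n₁I₁ across the inner coil,
so the flux linkage is N₂Φ = N₂B₁A₂ = μ₀n₁N₂A₂·I₁, giving M = μ₀n₁N₂A₂.
A₂ = πr² = π(2.140×10^-2 m)² = 1.439×10^-3 m².
M = (4π×10⁻⁷)(3300)(778)(1.439×10^-3) = 4.642×10^-3 H.

M ≈ 4.64 mH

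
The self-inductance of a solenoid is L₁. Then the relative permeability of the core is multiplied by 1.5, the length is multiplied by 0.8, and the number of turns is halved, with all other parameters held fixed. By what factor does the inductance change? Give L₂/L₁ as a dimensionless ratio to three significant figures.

L₂/L₁ = 0.469

For a solenoid, L ∝ μᵣN²A/ℓ.
L₂/L₁ = (1.5) × (0.8)^-1 × (0.5)^2 = 0.469.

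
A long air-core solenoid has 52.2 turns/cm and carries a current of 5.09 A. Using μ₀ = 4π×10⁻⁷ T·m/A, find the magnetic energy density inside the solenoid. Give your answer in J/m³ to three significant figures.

B = μ₀nI = (4π×10⁻⁷)(5.220×10^3)(5.09) = 3.339×10^-2 T.
u = B²/(2μ₀) = (3.339×10^-2)²/(2×4π×10⁻⁷) = 443.6 J/m³.

u ≈ 444 J/m³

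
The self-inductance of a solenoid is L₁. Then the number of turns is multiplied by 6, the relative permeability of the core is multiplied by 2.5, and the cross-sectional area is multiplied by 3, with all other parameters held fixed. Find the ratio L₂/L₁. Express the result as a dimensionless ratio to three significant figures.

L₂/L₁ = 270

For a solenoid, L ∝ μᵣN²A/ℓ.
L₂/L₁ = (6)^2 × (2.5) × (3) = 270.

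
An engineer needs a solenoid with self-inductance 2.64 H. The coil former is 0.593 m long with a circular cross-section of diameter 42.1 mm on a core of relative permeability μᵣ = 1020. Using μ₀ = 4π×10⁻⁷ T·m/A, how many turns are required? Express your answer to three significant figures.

A = π(d/2)² = π(2.105×10^-2 m)² = 1.392×10^-3 m².
From L = μ₀μᵣN²A/ℓ, N = √(Lℓ / (μ₀μᵣA)).
N = √[(2.64)(0.593) / ((4π×10⁻⁷)(1020)×1.392×10^-3)] = √(8.774×10^5) ≈ 936.7.

N ≈ 937 turns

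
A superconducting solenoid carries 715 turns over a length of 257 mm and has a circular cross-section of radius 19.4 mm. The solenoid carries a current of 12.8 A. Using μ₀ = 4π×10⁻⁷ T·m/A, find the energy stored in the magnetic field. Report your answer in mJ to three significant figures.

U ≈ 242 mJ

A = πr² = π(1.940×10^-2 m)² = 1.182×10^-3 m².
L = μ₀N²A/ℓ = (4π×10⁻⁷)(715)²(1.182×10^-3)/(0.257) = 2.956×10^-3 H.
U = ½LI² = ½(2.956×10^-3)(12.8)² = 0.2421 J.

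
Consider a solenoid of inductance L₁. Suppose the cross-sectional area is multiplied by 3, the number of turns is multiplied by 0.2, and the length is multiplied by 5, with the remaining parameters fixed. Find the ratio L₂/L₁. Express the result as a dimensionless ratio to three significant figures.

L₂/L₁ = 0.0240

For a solenoid, L ∝ μᵣN²A/ℓ.
L₂/L₁ = (3) × (0.2)^2 × (5)^-1 = 0.0240.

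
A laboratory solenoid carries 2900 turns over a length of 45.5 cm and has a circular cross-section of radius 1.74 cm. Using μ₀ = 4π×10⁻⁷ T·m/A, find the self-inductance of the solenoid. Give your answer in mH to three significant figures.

L ≈ 22.1 mH

A = πr² = π(1.740×10^-2 m)² = 9.511×10^-4 m².
For a long solenoid, L = μ₀N²A/ℓ.
L = (4π×10⁻⁷)(2900)²(9.511×10^-4)/(0.455 m) = 2.209×10^-2 H.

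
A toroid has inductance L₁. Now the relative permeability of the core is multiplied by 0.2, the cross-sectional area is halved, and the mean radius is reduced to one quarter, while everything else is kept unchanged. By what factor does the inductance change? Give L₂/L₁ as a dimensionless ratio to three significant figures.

L₂/L₁ = 0.400

For a toroid, L ∝ μᵣN²A/R.
L₂/L₁ = (0.2) × (0.5) × (0.25)^-1 = 0.400.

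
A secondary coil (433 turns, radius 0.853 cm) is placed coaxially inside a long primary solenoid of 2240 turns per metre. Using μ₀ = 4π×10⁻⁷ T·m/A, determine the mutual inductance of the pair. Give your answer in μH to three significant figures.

The outer solenoid produces a uniform field B₁ = μ₀n₁I₁ across the inner coil,
so the flux linkage is N₂Φ = N₂B₁A₂ = μ₀n₁N₂A₂·I₁, giving M = μ₀n₁N₂A₂.
A₂ = πr² = π(8.530×10^-3 m)² = 2.286×10^-4 m².
M = (4π×10⁻⁷)(2240)(433)(2.286×10^-4) = 2.786×10^-4 H.

M ≈ 279 μH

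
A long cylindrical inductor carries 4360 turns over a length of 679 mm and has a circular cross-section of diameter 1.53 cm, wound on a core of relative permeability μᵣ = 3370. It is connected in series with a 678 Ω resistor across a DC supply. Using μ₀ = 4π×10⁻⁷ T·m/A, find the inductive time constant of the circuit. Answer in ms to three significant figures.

A = π(d/2)² = π(7.650×10^-3 m)² = 1.839×10^-4 m².
L = μ₀μᵣN²A/ℓ = (4π×10⁻⁷)(3370)(4360)²(1.839×10^-4)/(0.679) = 21.8 H.
τ = L/R = (21.8)/(678) = 3.215×10^-2 s.

τ ≈ 32.2 ms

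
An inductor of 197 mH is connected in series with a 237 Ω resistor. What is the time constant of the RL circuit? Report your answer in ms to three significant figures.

τ = L/R = (0.197 H)/(237 Ω) = 8.312×10^-4 s.

τ ≈ 0.831 ms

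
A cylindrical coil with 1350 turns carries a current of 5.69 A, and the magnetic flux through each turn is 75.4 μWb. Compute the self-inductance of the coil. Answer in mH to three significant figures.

Self-inductance is defined by L = NΦ_B/I (flux linkage over current).
L = (1350)(7.540×10^-5 Wb)/(5.69 A) = 1.789×10^-2 H.

L ≈ 17.9 mH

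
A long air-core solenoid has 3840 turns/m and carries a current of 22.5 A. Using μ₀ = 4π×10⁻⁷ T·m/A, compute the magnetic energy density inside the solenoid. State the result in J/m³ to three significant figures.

B = μ₀nI = (4π×10⁻⁷)(3.840×10^3)(22.5) = 0.1086 T.
u = B²/(2μ₀) = (0.1086)²/(2×4π×10⁻⁷) = 4.690×10^3 J/m³.

u ≈ 4690 J/m³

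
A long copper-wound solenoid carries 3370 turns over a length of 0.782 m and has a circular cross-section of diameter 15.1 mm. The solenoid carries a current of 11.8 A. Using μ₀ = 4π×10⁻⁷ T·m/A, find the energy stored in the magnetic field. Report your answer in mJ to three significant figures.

U ≈ 228 mJ

A = π(d/2)² = π(7.550×10^-3 m)² = 1.791×10^-4 m².
L = μ₀N²A/ℓ = (4π×10⁻⁷)(3370)²(1.791×10^-4)/(0.782) = 3.268×10^-3 H.
U = ½LI² = ½(3.268×10^-3)(11.8)² = 0.2275 J.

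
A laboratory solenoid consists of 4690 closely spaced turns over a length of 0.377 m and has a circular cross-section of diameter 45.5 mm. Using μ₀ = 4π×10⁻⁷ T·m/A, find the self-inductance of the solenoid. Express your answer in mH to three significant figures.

A = π(d/2)² = π(2.275×10^-2 m)² = 1.626×10^-3 m².
For a long solenoid, L = μ₀N²A/ℓ.
L = (4π×10⁻⁷)(4690)²(1.626×10^-3)/(0.377 m) = 0.1192 H.

L ≈ 119 mH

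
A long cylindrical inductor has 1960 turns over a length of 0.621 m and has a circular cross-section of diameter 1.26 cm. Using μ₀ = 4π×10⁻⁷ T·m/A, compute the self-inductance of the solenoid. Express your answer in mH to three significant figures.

L ≈ 0.969 mH

A = π(d/2)² = π(6.300×10^-3 m)² = 1.247×10^-4 m².
For a long solenoid, L = μ₀N²A/ℓ.
L = (4π×10⁻⁷)(1960)²(1.247×10^-4)/(0.621 m) = 9.693×10^-4 H.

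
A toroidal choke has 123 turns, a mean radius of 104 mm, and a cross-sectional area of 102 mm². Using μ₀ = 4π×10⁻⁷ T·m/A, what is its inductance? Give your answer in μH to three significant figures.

L ≈ 2.97 μH

For a thin toroid, L = μ₀N²A/(2πR).
L = (4π×10⁻⁷)(123)²(1.020×10^-4) / (2π×0.104 m) = 2.968×10^-6 H.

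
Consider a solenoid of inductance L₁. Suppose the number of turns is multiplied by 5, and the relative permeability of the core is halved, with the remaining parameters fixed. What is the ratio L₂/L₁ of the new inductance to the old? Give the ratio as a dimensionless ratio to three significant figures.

L₂/L₁ = 12.5

For a solenoid, L ∝ μᵣN²A/ℓ.
L₂/L₁ = (5)^2 × (0.5) = 12.5.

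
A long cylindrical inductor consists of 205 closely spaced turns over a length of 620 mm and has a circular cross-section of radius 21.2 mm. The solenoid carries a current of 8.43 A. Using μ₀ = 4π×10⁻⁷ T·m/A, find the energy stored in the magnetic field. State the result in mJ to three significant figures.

A = πr² = π(2.120×10^-2 m)² = 1.412×10^-3 m².
L = μ₀N²A/ℓ = (4π×10⁻⁷)(205)²(1.412×10^-3)/(0.62) = 1.203×10^-4 H.
U = ½LI² = ½(1.203×10^-4)(8.43)² = 4.273×10^-3 J.

U ≈ 4.27 mJ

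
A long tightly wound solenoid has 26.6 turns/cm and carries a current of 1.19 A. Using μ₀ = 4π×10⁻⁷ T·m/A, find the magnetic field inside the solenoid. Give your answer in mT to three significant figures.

B ≈ 3.98 mT

Inside a long solenoid, B = μ₀nI.
B = (4π×10⁻⁷)(2.660×10^3 m⁻¹)(1.19 A) = 3.978×10^-3 T.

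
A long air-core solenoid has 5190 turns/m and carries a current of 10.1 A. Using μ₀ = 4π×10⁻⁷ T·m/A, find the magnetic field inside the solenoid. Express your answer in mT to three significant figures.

Inside a long solenoid, B = μ₀nI.
B = (4π×10⁻⁷)(5.190×10^3 m⁻¹)(10.1 A) = 6.587×10^-2 T.

B ≈ 65.9 mT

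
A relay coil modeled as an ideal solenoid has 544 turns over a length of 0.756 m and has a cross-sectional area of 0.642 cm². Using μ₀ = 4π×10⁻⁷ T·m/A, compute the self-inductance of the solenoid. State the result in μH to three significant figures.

A = 0.642 cm² = 6.420×10^-5 m².
For a long solenoid, L = μ₀N²A/ℓ.
L = (4π×10⁻⁷)(544)²(6.420×10^-5)/(0.756 m) = 3.158×10^-5 H.

L ≈ 31.6 μH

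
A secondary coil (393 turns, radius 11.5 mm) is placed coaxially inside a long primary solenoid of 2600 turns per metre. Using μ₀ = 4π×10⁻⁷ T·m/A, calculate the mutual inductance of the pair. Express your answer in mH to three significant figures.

M ≈ 0.533 mH

The outer solenoid produces a uniform field B₁ = μ₀n₁I₁ across the inner coil,
so the flux linkage is N₂Φ = N₂B₁A₂ = μ₀n₁N₂A₂·I₁, giving M = μ₀n₁N₂A₂.
A₂ = πr² = π(1.150×10^-2 m)² = 4.1548×10^-4 m².
M = (4π×10⁻⁷)(2600)(393)(4.1548×10^-4) = 5.3348×10^-4 H.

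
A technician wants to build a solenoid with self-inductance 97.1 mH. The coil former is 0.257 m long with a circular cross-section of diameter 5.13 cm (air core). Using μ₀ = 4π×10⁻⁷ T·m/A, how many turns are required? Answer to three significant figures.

A = π(d/2)² = π(2.565×10^-2 m)² = 2.067×10^-3 m².
From L = μ₀N²A/ℓ, N = √(Lℓ / (μ₀A)).
N = √[(9.710×10^-2)(0.257) / ((4π×10⁻⁷)×2.067×10^-3)] = √(9.608×10^6) ≈ 3099.6.

N ≈ 3100 turns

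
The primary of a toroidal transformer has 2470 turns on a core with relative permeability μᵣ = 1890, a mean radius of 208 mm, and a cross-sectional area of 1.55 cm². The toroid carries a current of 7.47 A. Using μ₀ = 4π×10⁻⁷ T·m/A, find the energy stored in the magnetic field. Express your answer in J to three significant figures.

L = μ₀μᵣN²A/(2πR) = (4π×10⁻⁷)(1890)(2470)²(1.550×10^-4)/(2π×0.208) = 1.719 H.
U = ½LI² = ½(1.719)(7.47)² = 47.947 J.

U ≈ 47.9 J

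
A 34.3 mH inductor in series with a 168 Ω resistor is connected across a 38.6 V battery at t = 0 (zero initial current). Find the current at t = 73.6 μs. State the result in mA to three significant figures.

τ = L/R = 3.430×10^-2/168 = 2.042×10^-4 s; final current I_∞ = ε/R = 38.6/168 = 0.2298 A.
I(t) = I_∞(1 − e^(−t/τ)) with t/τ = 0.360.
I = (0.2298)(1 − e^(−0.360)) = 6.954×10^-2 A.

I ≈ 69.5 mA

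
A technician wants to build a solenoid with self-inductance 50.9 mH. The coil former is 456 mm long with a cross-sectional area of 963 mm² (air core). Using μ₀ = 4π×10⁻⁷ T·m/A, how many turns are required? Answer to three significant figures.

N ≈ 4380 turns

A = 963 mm² = 9.630×10^-4 m².
From L = μ₀N²A/ℓ, N = √(Lℓ / (μ₀A)).
N = √[(5.090×10^-2)(0.456) / ((4π×10⁻⁷)×9.630×10^-4)] = √(1.918×10^7) ≈ 4379.5.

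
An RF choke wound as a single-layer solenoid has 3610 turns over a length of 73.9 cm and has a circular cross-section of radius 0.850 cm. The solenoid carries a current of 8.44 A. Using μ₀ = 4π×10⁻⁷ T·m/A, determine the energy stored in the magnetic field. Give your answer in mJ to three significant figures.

A = πr² = π(8.500×10^-3 m)² = 2.270×10^-4 m².
L = μ₀N²A/ℓ = (4π×10⁻⁷)(3610)²(2.270×10^-4)/(0.739) = 5.030×10^-3 H.
U = ½LI² = ½(5.030×10^-3)(8.44)² = 0.1792 J.

U ≈ 179 mJ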